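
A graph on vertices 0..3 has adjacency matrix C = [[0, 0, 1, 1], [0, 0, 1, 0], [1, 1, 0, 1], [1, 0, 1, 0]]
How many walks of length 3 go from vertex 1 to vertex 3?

1

The number of length-3 walks from vertex 1 to vertex 3 is entry (1,3) of C³, where C is the adjacency matrix.
C² = [[2, 1, 1, 1], [1, 1, 0, 1], [1, 0, 3, 1], [1, 1, 1, 2]]
C³ = [[2, 1, 4, 3], [1, 0, 3, 1], [4, 3, 2, 4], [3, 1, 4, 2]]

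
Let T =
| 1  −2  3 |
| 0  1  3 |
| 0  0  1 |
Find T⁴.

[[1, −8, −24], [0, 1, 12], [0, 0, 1]]

T = I + N where N = [[0, −2, 3], [0, 0, 3], [0, 0, 0]] is strictly upper-triangular, so N³ = 0.
(I + N)⁴ = I + 4·N + 6·N² = [[1, −8, −24], [0, 1, 12], [0, 0, 1]].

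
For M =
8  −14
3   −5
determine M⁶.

tr M = 3 and det M = 2, so the characteristic polynomial is λ² − (3)λ + (2) with roots 1 and 2.
Eigenvectors give P = [[2, 7], [1, 3]] with P⁻¹ = [[−3, 7], [1, −2]], and M = P·diag(1, 2)·P⁻¹.
Then M⁶ = P·diag(1, 64)·P⁻¹ = [[2, 448], [1, 192]] · [[−3, 7], [1, −2]] = [[442, −882], [189, −377]].

[[442, −882], [189, −377]]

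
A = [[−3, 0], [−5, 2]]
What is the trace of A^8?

6817

tr A = −1 and det A = −6, so the characteristic polynomial is λ² − (−1)λ + (−6) with roots −3 and 2.
Eigenvectors give P = [[1, 0], [1, −1]] with P⁻¹ = [[1, 0], [1, −1]], and A = P·diag(−3, 2)·P⁻¹.
Then A^8 = P·diag(6561, 256)·P⁻¹ = [[6561, 0], [6561, −256]] · [[1, 0], [1, −1]] = [[6561, 0], [6305, 256]].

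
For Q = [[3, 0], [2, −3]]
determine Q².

[[9, 0], [0, 9]]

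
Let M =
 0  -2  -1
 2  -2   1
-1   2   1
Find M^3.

[[7, -4, 2], [7, 0, 4], [-4, 2, 1]]

M^2 = [[-3, 2, -3], [-5, 2, -3], [3, 0, 4]]
M^3 = [[7, -4, 2], [7, 0, 4], [-4, 2, 1]]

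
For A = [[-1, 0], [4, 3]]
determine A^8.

tr A = 2 and det A = -3, so the characteristic polynomial is λ² − (2)λ + (-3) with roots 3 and -1.
Eigenvectors give P = [[0, 1], [1, -1]] with P⁻¹ = [[1, 1], [1, 0]], and A = P·diag(3, -1)·P⁻¹.
Then A^8 = P·diag(6561, 1)·P⁻¹ = [[0, 1], [6561, -1]] · [[1, 1], [1, 0]] = [[1, 0], [6560, 6561]].

[[1, 0], [6560, 6561]]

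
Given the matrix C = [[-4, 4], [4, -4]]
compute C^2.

[[32, -32], [-32, 32]]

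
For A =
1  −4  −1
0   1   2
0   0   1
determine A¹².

[[1, −48, −540], [0, 1, 24], [0, 0, 1]]

A = I + N where N = [[0, −4, −1], [0, 0, 2], [0, 0, 0]] is strictly upper-triangular, so N³ = 0.
(I + N)¹² = I + 12·N + 66·N² = [[1, −48, −540], [0, 1, 24], [0, 0, 1]].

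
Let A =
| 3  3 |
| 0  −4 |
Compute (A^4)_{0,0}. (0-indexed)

81

A^2 = [[9, −3], [0, 16]]
A^3 = [[27, 39], [0, −64]]
A^4 = [[81, −75], [0, 256]]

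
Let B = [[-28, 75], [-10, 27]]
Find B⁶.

tr B = -1 and det B = -6, so the characteristic polynomial is λ² − (-1)λ + (-6) with roots -3 and 2.
Eigenvectors give P = [[-3, 5], [-1, 2]] with P⁻¹ = [[-2, 5], [-1, 3]], and B = P·diag(-3, 2)·P⁻¹.
Then B⁶ = P·diag(729, 64)·P⁻¹ = [[-2187, 320], [-729, 128]] · [[-2, 5], [-1, 3]] = [[4054, -9975], [1330, -3261]].

[[4054, -9975], [1330, -3261]]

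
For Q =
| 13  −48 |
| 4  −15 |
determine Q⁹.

[[59053, −236208], [19684, −78735]]

tr Q = −2 and det Q = −3, so the characteristic polynomial is λ² − (−2)λ + (−3) with roots −3 and 1.
Eigenvectors give P = [[−3, 4], [−1, 1]] with P⁻¹ = [[1, −4], [1, −3]], and Q = P·diag(−3, 1)·P⁻¹.
Then Q⁹ = P·diag(−19683, 1)·P⁻¹ = [[59049, 4], [19683, 1]] · [[1, −4], [1, −3]] = [[59053, −236208], [19684, −78735]].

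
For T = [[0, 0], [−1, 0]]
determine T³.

[[0, 0], [0, 0]]

T is strictly triangular, hence nilpotent: T² = 0, so T³ = 0.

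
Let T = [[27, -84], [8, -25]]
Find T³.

[[195, -588], [56, -169]]

tr T = 2 and det T = -3, so the characteristic polynomial is λ² − (2)λ + (-3) with roots -1 and 3.
Eigenvectors give P = [[3, 7], [1, 2]] with P⁻¹ = [[-2, 7], [1, -3]], and T = P·diag(-1, 3)·P⁻¹.
Then T³ = P·diag(-1, 27)·P⁻¹ = [[-3, 189], [-1, 54]] · [[-2, 7], [1, -3]] = [[195, -588], [56, -169]].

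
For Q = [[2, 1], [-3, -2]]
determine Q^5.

Q² = I (check: tr Q = 0 and det Q = -1), so Q^5 = Q since 5 is odd.

[[2, 1], [-3, -2]]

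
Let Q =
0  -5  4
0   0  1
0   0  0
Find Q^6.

[[0, 0, 0], [0, 0, 0], [0, 0, 0]]

Q is strictly triangular, hence nilpotent: Q^3 = 0, so Q^6 = 0.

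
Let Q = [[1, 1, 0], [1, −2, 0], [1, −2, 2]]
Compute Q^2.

[[2, −1, 0], [−1, 5, 0], [1, 1, 4]]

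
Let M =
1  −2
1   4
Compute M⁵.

[[−179, −422], [211, 454]]

tr M = 5 and det M = 6, so the characteristic polynomial is λ² − (5)λ + (6) with roots 2 and 3.
Eigenvectors give P = [[2, −1], [−1, 1]] with P⁻¹ = [[1, 1], [1, 2]], and M = P·diag(2, 3)·P⁻¹.
Then M⁵ = P·diag(32, 243)·P⁻¹ = [[64, −243], [−32, 243]] · [[1, 1], [1, 2]] = [[−179, −422], [211, 454]].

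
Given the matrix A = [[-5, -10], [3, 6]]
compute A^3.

A² = A (a projection; rank 1, trace 1), so A^3 = A.

[[-5, -10], [3, 6]]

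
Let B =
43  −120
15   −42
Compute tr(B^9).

tr B = 1 and det B = −6, so the characteristic polynomial is λ² − (1)λ + (−6) with roots −2 and 3.
Eigenvectors give P = [[8, 3], [3, 1]] with P⁻¹ = [[−1, 3], [3, −8]], and B = P·diag(−2, 3)·P⁻¹.
Then B^9 = P·diag(−512, 19683)·P⁻¹ = [[−4096, 59049], [−1536, 19683]] · [[−1, 3], [3, −8]] = [[181243, −484680], [60585, −162072]].

19171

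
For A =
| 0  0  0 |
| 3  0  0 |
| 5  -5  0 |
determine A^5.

A is strictly triangular, hence nilpotent: A^3 = 0, so A^5 = 0.

[[0, 0, 0], [0, 0, 0], [0, 0, 0]]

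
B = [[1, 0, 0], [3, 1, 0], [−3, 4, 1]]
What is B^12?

B = I + N where N = [[0, 0, 0], [3, 0, 0], [−3, 4, 0]] is strictly lower-triangular, so N^3 = 0.
(I + N)^12 = I + 12·N + 66·N^2 = [[1, 0, 0], [36, 1, 0], [756, 48, 1]].

[[1, 0, 0], [36, 1, 0], [756, 48, 1]]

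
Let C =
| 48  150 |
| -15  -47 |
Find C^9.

[[201438, 605850], [-60585, -182267]]

tr C = 1 and det C = -6, so the characteristic polynomial is λ² − (1)λ + (-6) with roots -2 and 3.
Eigenvectors give P = [[3, -10], [-1, 3]] with P⁻¹ = [[-3, -10], [-1, -3]], and C = P·diag(-2, 3)·P⁻¹.
Then C^9 = P·diag(-512, 19683)·P⁻¹ = [[-1536, -196830], [512, 59049]] · [[-3, -10], [-1, -3]] = [[201438, 605850], [-60585, -182267]].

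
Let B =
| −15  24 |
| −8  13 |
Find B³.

tr B = −2 and det B = −3, so the characteristic polynomial is λ² − (−2)λ + (−3) with roots −3 and 1.
Eigenvectors give P = [[2, −3], [1, −2]] with P⁻¹ = [[2, −3], [1, −2]], and B = P·diag(−3, 1)·P⁻¹.
Then B³ = P·diag(−27, 1)·P⁻¹ = [[−54, −3], [−27, −2]] · [[2, −3], [1, −2]] = [[−111, 168], [−56, 85]].

[[−111, 168], [−56, 85]]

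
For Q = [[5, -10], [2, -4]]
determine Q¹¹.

[[5, -10], [2, -4]]

Q² = Q (a projection; rank 1, trace 1), so Q¹¹ = Q.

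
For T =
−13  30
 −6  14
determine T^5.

tr T = 1 and det T = −2, so the characteristic polynomial is λ² − (1)λ + (−2) with roots −1 and 2.
Eigenvectors give P = [[−5, 2], [−2, 1]] with P⁻¹ = [[−1, 2], [−2, 5]], and T = P·diag(−1, 2)·P⁻¹.
Then T^5 = P·diag(−1, 32)·P⁻¹ = [[5, 64], [2, 32]] · [[−1, 2], [−2, 5]] = [[−133, 330], [−66, 164]].

[[−133, 330], [−66, 164]]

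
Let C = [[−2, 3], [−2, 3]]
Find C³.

C² = [[−2, 3], [−2, 3]]
C³ = [[−2, 3], [−2, 3]]

[[−2, 3], [−2, 3]]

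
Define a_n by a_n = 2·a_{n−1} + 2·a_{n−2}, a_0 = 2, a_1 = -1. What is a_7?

152

With companion matrix B = [[2, 2], [1, 0]], [a_n, a_{n−1}]ᵀ = B·[a_{n−1}, a_{n−2}]ᵀ, so [a_7, a_6]ᵀ = B⁶·[a_1, a_0]ᵀ.
B⁶ = [[328, 240], [120, 88]], giving [a_7, a_6]ᵀ = [[152], [56]].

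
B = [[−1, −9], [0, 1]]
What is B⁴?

[[1, 0], [0, 1]]

B² = I (check: tr B = 0 and det B = −1), so B⁴ = I since 4 is even.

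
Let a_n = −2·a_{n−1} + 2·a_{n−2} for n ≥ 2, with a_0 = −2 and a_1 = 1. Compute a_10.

−16480

With companion matrix C = [[−2, 2], [1, 0]], [a_n, a_{n−1}]ᵀ = C·[a_{n−1}, a_{n−2}]ᵀ, so [a_10, a_9]ᵀ = C⁹·[a_1, a_0]ᵀ.
C⁹ = [[−6688, 4896], [2448, −1792]], giving [a_10, a_9]ᵀ = [[−16480], [6032]].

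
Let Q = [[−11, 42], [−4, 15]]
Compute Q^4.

[[−479, 1680], [−160, 561]]

tr Q = 4 and det Q = 3, so the characteristic polynomial is λ² − (4)λ + (3) with roots 3 and 1.
Eigenvectors give P = [[3, 7], [1, 2]] with P⁻¹ = [[−2, 7], [1, −3]], and Q = P·diag(3, 1)·P⁻¹.
Then Q^4 = P·diag(81, 1)·P⁻¹ = [[243, 7], [81, 2]] · [[−2, 7], [1, −3]] = [[−479, 1680], [−160, 561]].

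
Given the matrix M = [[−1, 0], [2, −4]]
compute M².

[[1, 0], [−10, 16]]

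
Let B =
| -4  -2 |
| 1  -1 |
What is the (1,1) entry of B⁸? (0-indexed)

tr B = -5 and det B = 6, so the characteristic polynomial is λ² − (-5)λ + (6) with roots -2 and -3.
Eigenvectors give P = [[-1, 2], [1, -1]] with P⁻¹ = [[1, 2], [1, 1]], and B = P·diag(-2, -3)·P⁻¹.
Then B⁸ = P·diag(256, 6561)·P⁻¹ = [[-256, 13122], [256, -6561]] · [[1, 2], [1, 1]] = [[12866, 12610], [-6305, -6049]].

-6049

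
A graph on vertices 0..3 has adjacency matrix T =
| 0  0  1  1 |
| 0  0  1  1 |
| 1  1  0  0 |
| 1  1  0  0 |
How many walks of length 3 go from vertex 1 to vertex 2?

4

The number of length-3 walks from vertex 1 to vertex 2 is entry (1,2) of T³, where T is the adjacency matrix.
T² = [[2, 2, 0, 0], [2, 2, 0, 0], [0, 0, 2, 2], [0, 0, 2, 2]]
T³ = [[0, 0, 4, 4], [0, 0, 4, 4], [4, 4, 0, 0], [4, 4, 0, 0]]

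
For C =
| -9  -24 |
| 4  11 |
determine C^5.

tr C = 2 and det C = -3, so the characteristic polynomial is λ² − (2)λ + (-3) with roots 3 and -1.
Eigenvectors give P = [[2, 3], [-1, -1]] with P⁻¹ = [[-1, -3], [1, 2]], and C = P·diag(3, -1)·P⁻¹.
Then C^5 = P·diag(243, -1)·P⁻¹ = [[486, -3], [-243, 1]] · [[-1, -3], [1, 2]] = [[-489, -1464], [244, 731]].

[[-489, -1464], [244, 731]]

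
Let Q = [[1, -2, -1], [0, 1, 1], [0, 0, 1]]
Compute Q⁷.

Q = I + N where N = [[0, -2, -1], [0, 0, 1], [0, 0, 0]] is strictly upper-triangular, so N³ = 0.
(I + N)⁷ = I + 7·N + 21·N² = [[1, -14, -49], [0, 1, 7], [0, 0, 1]].

[[1, -14, -49], [0, 1, 7], [0, 0, 1]]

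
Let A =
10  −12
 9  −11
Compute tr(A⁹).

tr A = −1 and det A = −2, so the characteristic polynomial is λ² − (−1)λ + (−2) with roots 1 and −2.
Eigenvectors give P = [[4, 1], [3, 1]] with P⁻¹ = [[1, −1], [−3, 4]], and A = P·diag(1, −2)·P⁻¹.
Then A⁹ = P·diag(1, −512)·P⁻¹ = [[4, −512], [3, −512]] · [[1, −1], [−3, 4]] = [[1540, −2052], [1539, −2051]].

−511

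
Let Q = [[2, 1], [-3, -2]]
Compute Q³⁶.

[[1, 0], [0, 1]]

Q² = I (check: tr Q = 0 and det Q = -1), so Q³⁶ = I since 36 is even.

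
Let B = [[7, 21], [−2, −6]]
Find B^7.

B² = B (a projection; rank 1, trace 1), so B^7 = B.

[[7, 21], [−2, −6]]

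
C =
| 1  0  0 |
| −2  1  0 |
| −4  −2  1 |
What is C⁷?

C = I + N where N = [[0, 0, 0], [−2, 0, 0], [−4, −2, 0]] is strictly lower-triangular, so N³ = 0.
(I + N)⁷ = I + 7·N + 21·N² = [[1, 0, 0], [−14, 1, 0], [56, −14, 1]].

[[1, 0, 0], [−14, 1, 0], [56, −14, 1]]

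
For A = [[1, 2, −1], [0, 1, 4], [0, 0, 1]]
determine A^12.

A = I + N where N = [[0, 2, −1], [0, 0, 4], [0, 0, 0]] is strictly upper-triangular, so N^3 = 0.
(I + N)^12 = I + 12·N + 66·N^2 = [[1, 24, 516], [0, 1, 48], [0, 0, 1]].

[[1, 24, 516], [0, 1, 48], [0, 0, 1]]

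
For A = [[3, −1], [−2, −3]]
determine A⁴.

A² = [[11, 0], [0, 11]]
A³ = [[33, −11], [−22, −33]]
A⁴ = [[121, 0], [0, 121]]

[[121, 0], [0, 121]]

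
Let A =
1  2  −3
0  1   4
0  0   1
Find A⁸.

A = I + N where N = [[0, 2, −3], [0, 0, 4], [0, 0, 0]] is strictly upper-triangular, so N³ = 0.
(I + N)⁸ = I + 8·N + 28·N² = [[1, 16, 200], [0, 1, 32], [0, 0, 1]].

[[1, 16, 200], [0, 1, 32], [0, 0, 1]]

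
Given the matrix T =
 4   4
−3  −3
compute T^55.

T² = T (a projection; rank 1, trace 1), so T^55 = T.

[[4, 4], [−3, −3]]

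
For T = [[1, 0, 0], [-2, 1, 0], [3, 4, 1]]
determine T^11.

T = I + N where N = [[0, 0, 0], [-2, 0, 0], [3, 4, 0]] is strictly lower-triangular, so N^3 = 0.
(I + N)^11 = I + 11·N + 55·N^2 = [[1, 0, 0], [-22, 1, 0], [-407, 44, 1]].

[[1, 0, 0], [-22, 1, 0], [-407, 44, 1]]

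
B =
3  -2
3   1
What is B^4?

[[-87, 16], [-24, -71]]

B^2 = [[3, -8], [12, -5]]
B^3 = [[-15, -14], [21, -29]]
B^4 = [[-87, 16], [-24, -71]]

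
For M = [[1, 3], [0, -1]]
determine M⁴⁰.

[[1, 0], [0, 1]]

M² = I (check: tr M = 0 and det M = -1), so M⁴⁰ = I since 40 is even.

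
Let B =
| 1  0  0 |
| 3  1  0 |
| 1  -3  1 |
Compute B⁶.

B = I + N where N = [[0, 0, 0], [3, 0, 0], [1, -3, 0]] is strictly lower-triangular, so N³ = 0.
(I + N)⁶ = I + 6·N + 15·N² = [[1, 0, 0], [18, 1, 0], [-129, -18, 1]].

[[1, 0, 0], [18, 1, 0], [-129, -18, 1]]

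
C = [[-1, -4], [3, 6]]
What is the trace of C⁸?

tr C = 5 and det C = 6, so the characteristic polynomial is λ² − (5)λ + (6) with roots 3 and 2.
Eigenvectors give P = [[-1, 4], [1, -3]] with P⁻¹ = [[3, 4], [1, 1]], and C = P·diag(3, 2)·P⁻¹.
Then C⁸ = P·diag(6561, 256)·P⁻¹ = [[-6561, 1024], [6561, -768]] · [[3, 4], [1, 1]] = [[-18659, -25220], [18915, 25476]].

6817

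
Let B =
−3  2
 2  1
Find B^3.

[[−47, 22], [22, −3]]

B^2 = [[13, −4], [−4, 5]]
B^3 = [[−47, 22], [22, −3]]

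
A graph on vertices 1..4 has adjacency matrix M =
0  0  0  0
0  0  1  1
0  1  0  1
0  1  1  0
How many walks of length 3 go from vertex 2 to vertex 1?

The number of length-3 walks from vertex 2 to vertex 1 is entry (2,1) of M^3, where M is the adjacency matrix.
M^2 = [[0, 0, 0, 0], [0, 2, 1, 1], [0, 1, 2, 1], [0, 1, 1, 2]]
M^3 = [[0, 0, 0, 0], [0, 2, 3, 3], [0, 3, 2, 3], [0, 3, 3, 2]]

0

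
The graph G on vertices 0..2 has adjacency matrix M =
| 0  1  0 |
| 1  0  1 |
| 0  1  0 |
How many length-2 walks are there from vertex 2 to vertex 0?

1

The number of length-2 walks from vertex 2 to vertex 0 is entry (2,0) of M^2, where M is the adjacency matrix.
M^2 = [[1, 0, 1], [0, 2, 0], [1, 0, 1]]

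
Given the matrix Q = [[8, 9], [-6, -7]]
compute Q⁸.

tr Q = 1 and det Q = -2, so the characteristic polynomial is λ² − (1)λ + (-2) with roots 2 and -1.
Eigenvectors give P = [[3, -1], [-2, 1]] with P⁻¹ = [[1, 1], [2, 3]], and Q = P·diag(2, -1)·P⁻¹.
Then Q⁸ = P·diag(256, 1)·P⁻¹ = [[768, -1], [-512, 1]] · [[1, 1], [2, 3]] = [[766, 765], [-510, -509]].

[[766, 765], [-510, -509]]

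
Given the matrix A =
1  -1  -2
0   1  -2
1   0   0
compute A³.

[[-1, -1, 6], [-4, 3, 2], [-1, -2, 0]]

A² = [[-1, -2, 0], [-2, 1, -2], [1, -1, -2]]
A³ = [[-1, -1, 6], [-4, 3, 2], [-1, -2, 0]]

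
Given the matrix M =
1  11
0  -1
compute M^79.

M² = I (check: tr M = 0 and det M = -1), so M^79 = M since 79 is odd.

[[1, 11], [0, -1]]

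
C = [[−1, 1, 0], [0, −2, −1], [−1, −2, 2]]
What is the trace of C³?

C² = [[1, −3, −1], [1, 6, 0], [−1, −1, 6]]
C³ = [[0, 9, 1], [−1, −11, −6], [−5, −11, 13]]

2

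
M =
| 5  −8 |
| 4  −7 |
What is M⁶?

tr M = −2 and det M = −3, so the characteristic polynomial is λ² − (−2)λ + (−3) with roots −3 and 1.
Eigenvectors give P = [[1, 2], [1, 1]] with P⁻¹ = [[−1, 2], [1, −1]], and M = P·diag(−3, 1)·P⁻¹.
Then M⁶ = P·diag(729, 1)·P⁻¹ = [[729, 2], [729, 1]] · [[−1, 2], [1, −1]] = [[−727, 1456], [−728, 1457]].

[[−727, 1456], [−728, 1457]]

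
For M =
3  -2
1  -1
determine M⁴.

[[41, -24], [12, -7]]

M² = [[7, -4], [2, -1]]
M³ = [[17, -10], [5, -3]]
M⁴ = [[41, -24], [12, -7]]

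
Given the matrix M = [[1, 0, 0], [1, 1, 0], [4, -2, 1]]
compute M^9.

[[1, 0, 0], [9, 1, 0], [-36, -18, 1]]

M = I + N where N = [[0, 0, 0], [1, 0, 0], [4, -2, 0]] is strictly lower-triangular, so N^3 = 0.
(I + N)^9 = I + 9·N + 36·N^2 = [[1, 0, 0], [9, 1, 0], [-36, -18, 1]].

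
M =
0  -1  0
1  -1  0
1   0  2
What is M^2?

[[-1, 1, 0], [-1, 0, 0], [2, -1, 4]]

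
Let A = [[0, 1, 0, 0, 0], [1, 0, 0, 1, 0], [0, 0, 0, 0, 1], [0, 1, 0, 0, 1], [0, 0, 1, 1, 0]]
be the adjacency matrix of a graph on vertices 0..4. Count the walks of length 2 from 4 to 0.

0

The number of length-2 walks from vertex 4 to vertex 0 is entry (4,0) of A², where A is the adjacency matrix.
A² = [[1, 0, 0, 1, 0], [0, 2, 0, 0, 1], [0, 0, 1, 1, 0], [1, 0, 1, 2, 0], [0, 1, 0, 0, 2]]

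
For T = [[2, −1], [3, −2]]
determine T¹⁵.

[[2, −1], [3, −2]]

T² = I (check: tr T = 0 and det T = −1), so T¹⁵ = T since 15 is odd.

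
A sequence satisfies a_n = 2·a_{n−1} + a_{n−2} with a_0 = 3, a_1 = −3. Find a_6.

With companion matrix M = [[2, 1], [1, 0]], [a_n, a_{n−1}]ᵀ = M·[a_{n−1}, a_{n−2}]ᵀ, so [a_6, a_5]ᵀ = M⁵·[a_1, a_0]ᵀ.
M⁵ = [[70, 29], [29, 12]], giving [a_6, a_5]ᵀ = [[−123], [−51]].

−123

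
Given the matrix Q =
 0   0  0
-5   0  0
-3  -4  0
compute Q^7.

[[0, 0, 0], [0, 0, 0], [0, 0, 0]]

Q is strictly triangular, hence nilpotent: Q^3 = 0, so Q^7 = 0.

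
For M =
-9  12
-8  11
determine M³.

[[-57, 84], [-56, 83]]

tr M = 2 and det M = -3, so the characteristic polynomial is λ² − (2)λ + (-3) with roots -1 and 3.
Eigenvectors give P = [[3, 1], [2, 1]] with P⁻¹ = [[1, -1], [-2, 3]], and M = P·diag(-1, 3)·P⁻¹.
Then M³ = P·diag(-1, 27)·P⁻¹ = [[-3, 27], [-2, 27]] · [[1, -1], [-2, 3]] = [[-57, 84], [-56, 83]].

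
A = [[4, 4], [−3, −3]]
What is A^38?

A² = A (a projection; rank 1, trace 1), so A^38 = A.

[[4, 4], [−3, −3]]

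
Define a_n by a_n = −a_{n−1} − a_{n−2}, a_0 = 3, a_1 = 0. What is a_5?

With companion matrix C = [[−1, −1], [1, 0]], [a_n, a_{n−1}]ᵀ = C·[a_{n−1}, a_{n−2}]ᵀ, so [a_5, a_4]ᵀ = C⁴·[a_1, a_0]ᵀ.
C⁴ = [[−1, −1], [1, 0]], giving [a_5, a_4]ᵀ = [[−3], [0]].

−3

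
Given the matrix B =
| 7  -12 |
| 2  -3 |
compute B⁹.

[[59047, -118092], [19682, -39363]]

tr B = 4 and det B = 3, so the characteristic polynomial is λ² − (4)λ + (3) with roots 1 and 3.
Eigenvectors give P = [[2, 3], [1, 1]] with P⁻¹ = [[-1, 3], [1, -2]], and B = P·diag(1, 3)·P⁻¹.
Then B⁹ = P·diag(1, 19683)·P⁻¹ = [[2, 59049], [1, 19683]] · [[-1, 3], [1, -2]] = [[59047, -118092], [19682, -39363]].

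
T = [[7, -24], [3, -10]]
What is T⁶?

[[-503, 1512], [-189, 568]]

tr T = -3 and det T = 2, so the characteristic polynomial is λ² − (-3)λ + (2) with roots -2 and -1.
Eigenvectors give P = [[8, 3], [3, 1]] with P⁻¹ = [[-1, 3], [3, -8]], and T = P·diag(-2, -1)·P⁻¹.
Then T⁶ = P·diag(64, 1)·P⁻¹ = [[512, 3], [192, 1]] · [[-1, 3], [3, -8]] = [[-503, 1512], [-189, 568]].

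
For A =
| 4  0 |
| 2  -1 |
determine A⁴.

A² = [[16, 0], [6, 1]]
A³ = [[64, 0], [26, -1]]
A⁴ = [[256, 0], [102, 1]]

[[256, 0], [102, 1]]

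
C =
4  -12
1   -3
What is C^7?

C² = C (a projection; rank 1, trace 1), so C^7 = C.

[[4, -12], [1, -3]]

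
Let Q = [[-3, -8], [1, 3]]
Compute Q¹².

Q² = I (check: tr Q = 0 and det Q = -1), so Q¹² = I since 12 is even.

[[1, 0], [0, 1]]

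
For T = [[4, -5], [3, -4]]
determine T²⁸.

T² = I (check: tr T = 0 and det T = -1), so T²⁸ = I since 28 is even.

[[1, 0], [0, 1]]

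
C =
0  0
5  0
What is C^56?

[[0, 0], [0, 0]]

C is strictly triangular, hence nilpotent: C^2 = 0, so C^56 = 0.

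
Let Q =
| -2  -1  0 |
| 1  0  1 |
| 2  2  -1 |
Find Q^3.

Q^2 = [[3, 2, -1], [0, 1, -1], [-4, -4, 3]]
Q^3 = [[-6, -5, 3], [-1, -2, 2], [10, 10, -7]]

[[-6, -5, 3], [-1, -2, 2], [10, 10, -7]]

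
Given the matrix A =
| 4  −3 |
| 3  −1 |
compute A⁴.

A² = [[7, −9], [9, −8]]
A³ = [[1, −12], [12, −19]]
A⁴ = [[−32, 9], [−9, −17]]

[[−32, 9], [−9, −17]]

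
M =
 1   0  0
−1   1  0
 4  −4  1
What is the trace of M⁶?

3

M = I + N where N = [[0, 0, 0], [−1, 0, 0], [4, −4, 0]] is strictly lower-triangular, so N³ = 0.
(I + N)⁶ = I + 6·N + 15·N² = [[1, 0, 0], [−6, 1, 0], [84, −24, 1]].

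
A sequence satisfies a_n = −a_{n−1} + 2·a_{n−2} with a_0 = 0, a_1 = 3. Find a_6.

−63

With companion matrix A = [[−1, 2], [1, 0]], [a_n, a_{n−1}]ᵀ = A·[a_{n−1}, a_{n−2}]ᵀ, so [a_6, a_5]ᵀ = A⁵·[a_1, a_0]ᵀ.
A⁵ = [[−21, 22], [11, −10]], giving [a_6, a_5]ᵀ = [[−63], [33]].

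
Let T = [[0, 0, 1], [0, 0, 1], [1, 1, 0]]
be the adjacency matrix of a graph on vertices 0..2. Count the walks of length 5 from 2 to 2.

The number of length-5 walks from vertex 2 to vertex 2 is entry (2,2) of T⁵, where T is the adjacency matrix.
T² = [[1, 1, 0], [1, 1, 0], [0, 0, 2]]
T³ = [[0, 0, 2], [0, 0, 2], [2, 2, 0]]
T⁴ = [[2, 2, 0], [2, 2, 0], [0, 0, 4]]
T⁵ = [[0, 0, 4], [0, 0, 4], [4, 4, 0]]

0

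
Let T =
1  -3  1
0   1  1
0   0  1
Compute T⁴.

T = I + N where N = [[0, -3, 1], [0, 0, 1], [0, 0, 0]] is strictly upper-triangular, so N³ = 0.
(I + N)⁴ = I + 4·N + 6·N² = [[1, -12, -14], [0, 1, 4], [0, 0, 1]].

[[1, -12, -14], [0, 1, 4], [0, 0, 1]]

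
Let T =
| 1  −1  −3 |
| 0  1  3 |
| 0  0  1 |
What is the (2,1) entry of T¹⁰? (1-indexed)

0

T = I + N where N = [[0, −1, −3], [0, 0, 3], [0, 0, 0]] is strictly upper-triangular, so N³ = 0.
(I + N)¹⁰ = I + 10·N + 45·N² = [[1, −10, −165], [0, 1, 30], [0, 0, 1]].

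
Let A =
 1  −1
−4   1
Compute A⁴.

A² = [[5, −2], [−8, 5]]
A³ = [[13, −7], [−28, 13]]
A⁴ = [[41, −20], [−80, 41]]

[[41, −20], [−80, 41]]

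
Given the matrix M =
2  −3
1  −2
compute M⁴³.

[[2, −3], [1, −2]]

M² = I (check: tr M = 0 and det M = −1), so M⁴³ = M since 43 is odd.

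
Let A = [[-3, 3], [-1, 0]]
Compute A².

[[6, -9], [3, -3]]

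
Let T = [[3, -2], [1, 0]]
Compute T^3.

[[15, -14], [7, -6]]

tr T = 3 and det T = 2, so the characteristic polynomial is λ² − (3)λ + (2) with roots 1 and 2.
Eigenvectors give P = [[1, 2], [1, 1]] with P⁻¹ = [[-1, 2], [1, -1]], and T = P·diag(1, 2)·P⁻¹.
Then T^3 = P·diag(1, 8)·P⁻¹ = [[1, 16], [1, 8]] · [[-1, 2], [1, -1]] = [[15, -14], [7, -6]].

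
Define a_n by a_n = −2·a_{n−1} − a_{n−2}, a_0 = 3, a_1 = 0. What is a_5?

12

With companion matrix Q = [[−2, −1], [1, 0]], [a_n, a_{n−1}]ᵀ = Q·[a_{n−1}, a_{n−2}]ᵀ, so [a_5, a_4]ᵀ = Q⁴·[a_1, a_0]ᵀ.
Q⁴ = [[5, 4], [−4, −3]], giving [a_5, a_4]ᵀ = [[12], [−9]].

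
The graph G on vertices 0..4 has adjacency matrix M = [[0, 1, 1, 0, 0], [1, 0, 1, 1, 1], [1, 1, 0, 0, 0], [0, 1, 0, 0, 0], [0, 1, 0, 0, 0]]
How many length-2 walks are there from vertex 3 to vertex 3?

The number of length-2 walks from vertex 3 to vertex 3 is entry (3,3) of M², where M is the adjacency matrix.
M² = [[2, 1, 1, 1, 1], [1, 4, 1, 0, 0], [1, 1, 2, 1, 1], [1, 0, 1, 1, 1], [1, 0, 1, 1, 1]]

1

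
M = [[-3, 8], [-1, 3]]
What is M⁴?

M² = I (check: tr M = 0 and det M = -1), so M⁴ = I since 4 is even.

[[1, 0], [0, 1]]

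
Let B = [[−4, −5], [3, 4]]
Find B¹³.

[[−4, −5], [3, 4]]

B² = I (check: tr B = 0 and det B = −1), so B¹³ = B since 13 is odd.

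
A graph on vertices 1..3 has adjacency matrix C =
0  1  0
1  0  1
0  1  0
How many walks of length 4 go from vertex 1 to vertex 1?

2

The number of length-4 walks from vertex 1 to vertex 1 is entry (1,1) of C⁴, where C is the adjacency matrix.
C² = [[1, 0, 1], [0, 2, 0], [1, 0, 1]]
C³ = [[0, 2, 0], [2, 0, 2], [0, 2, 0]]
C⁴ = [[2, 0, 2], [0, 4, 0], [2, 0, 2]]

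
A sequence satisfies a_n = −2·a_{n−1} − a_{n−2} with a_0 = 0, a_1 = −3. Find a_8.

With companion matrix C = [[−2, −1], [1, 0]], [a_n, a_{n−1}]ᵀ = C·[a_{n−1}, a_{n−2}]ᵀ, so [a_8, a_7]ᵀ = C^7·[a_1, a_0]ᵀ.
C^7 = [[−8, −7], [7, 6]], giving [a_8, a_7]ᵀ = [[24], [−21]].

24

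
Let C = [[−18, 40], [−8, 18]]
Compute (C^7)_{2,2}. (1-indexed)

1152

tr C = 0 and det C = −4, so the characteristic polynomial is λ² − (0)λ + (−4) with roots 2 and −2.
Eigenvectors give P = [[−2, 5], [−1, 2]] with P⁻¹ = [[2, −5], [1, −2]], and C = P·diag(2, −2)·P⁻¹.
Then C^7 = P·diag(128, −128)·P⁻¹ = [[−256, −640], [−128, −256]] · [[2, −5], [1, −2]] = [[−1152, 2560], [−512, 1152]].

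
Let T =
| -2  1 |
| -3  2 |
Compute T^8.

T² = I (check: tr T = 0 and det T = -1), so T^8 = I since 8 is even.

[[1, 0], [0, 1]]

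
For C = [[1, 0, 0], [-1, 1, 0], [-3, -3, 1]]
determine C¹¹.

C = I + N where N = [[0, 0, 0], [-1, 0, 0], [-3, -3, 0]] is strictly lower-triangular, so N³ = 0.
(I + N)¹¹ = I + 11·N + 55·N² = [[1, 0, 0], [-11, 1, 0], [132, -33, 1]].

[[1, 0, 0], [-11, 1, 0], [132, -33, 1]]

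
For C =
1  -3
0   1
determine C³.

[[1, -9], [0, 1]]

C = I + N where N = [[0, -3], [0, 0]] is strictly upper-triangular, so N² = 0.
(I + N)³ = I + 3·N = [[1, -9], [0, 1]].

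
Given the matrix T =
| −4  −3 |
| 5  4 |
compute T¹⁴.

[[1, 0], [0, 1]]

T² = I (check: tr T = 0 and det T = −1), so T¹⁴ = I since 14 is even.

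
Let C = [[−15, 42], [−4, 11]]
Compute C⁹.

tr C = −4 and det C = 3, so the characteristic polynomial is λ² − (−4)λ + (3) with roots −3 and −1.
Eigenvectors give P = [[−7, −3], [−2, −1]] with P⁻¹ = [[−1, 3], [2, −7]], and C = P·diag(−3, −1)·P⁻¹.
Then C⁹ = P·diag(−19683, −1)·P⁻¹ = [[137781, 3], [39366, 1]] · [[−1, 3], [2, −7]] = [[−137775, 413322], [−39364, 118091]].

[[−137775, 413322], [−39364, 118091]]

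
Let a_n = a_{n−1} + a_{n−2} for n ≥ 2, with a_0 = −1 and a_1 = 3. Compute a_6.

19

With companion matrix B = [[1, 1], [1, 0]], [a_n, a_{n−1}]ᵀ = B·[a_{n−1}, a_{n−2}]ᵀ, so [a_6, a_5]ᵀ = B⁵·[a_1, a_0]ᵀ.
B⁵ = [[8, 5], [5, 3]], giving [a_6, a_5]ᵀ = [[19], [12]].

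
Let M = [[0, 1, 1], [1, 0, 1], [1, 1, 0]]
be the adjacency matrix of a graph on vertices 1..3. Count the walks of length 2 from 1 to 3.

The number of length-2 walks from vertex 1 to vertex 3 is entry (1,3) of M², where M is the adjacency matrix.
M² = [[2, 1, 1], [1, 2, 1], [1, 1, 2]]

1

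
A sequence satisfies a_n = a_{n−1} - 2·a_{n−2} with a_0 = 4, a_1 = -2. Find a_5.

26

With companion matrix C = [[1, -2], [1, 0]], [a_n, a_{n−1}]ᵀ = C·[a_{n−1}, a_{n−2}]ᵀ, so [a_5, a_4]ᵀ = C⁴·[a_1, a_0]ᵀ.
C⁴ = [[-1, 6], [-3, 2]], giving [a_5, a_4]ᵀ = [[26], [14]].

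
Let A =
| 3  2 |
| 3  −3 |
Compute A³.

[[45, 30], [45, −45]]

A² = [[15, 0], [0, 15]]
A³ = [[45, 30], [45, −45]]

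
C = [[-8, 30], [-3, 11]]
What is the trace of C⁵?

33

tr C = 3 and det C = 2, so the characteristic polynomial is λ² − (3)λ + (2) with roots 1 and 2.
Eigenvectors give P = [[10, 3], [3, 1]] with P⁻¹ = [[1, -3], [-3, 10]], and C = P·diag(1, 2)·P⁻¹.
Then C⁵ = P·diag(1, 32)·P⁻¹ = [[10, 96], [3, 32]] · [[1, -3], [-3, 10]] = [[-278, 930], [-93, 311]].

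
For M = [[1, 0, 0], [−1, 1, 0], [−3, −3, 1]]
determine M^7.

[[1, 0, 0], [−7, 1, 0], [42, −21, 1]]

M = I + N where N = [[0, 0, 0], [−1, 0, 0], [−3, −3, 0]] is strictly lower-triangular, so N^3 = 0.
(I + N)^7 = I + 7·N + 21·N^2 = [[1, 0, 0], [−7, 1, 0], [42, −21, 1]].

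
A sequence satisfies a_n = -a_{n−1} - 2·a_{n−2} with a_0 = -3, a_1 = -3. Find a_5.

With companion matrix Q = [[-1, -2], [1, 0]], [a_n, a_{n−1}]ᵀ = Q·[a_{n−1}, a_{n−2}]ᵀ, so [a_5, a_4]ᵀ = Q⁴·[a_1, a_0]ᵀ.
Q⁴ = [[-1, -6], [3, 2]], giving [a_5, a_4]ᵀ = [[21], [-15]].

21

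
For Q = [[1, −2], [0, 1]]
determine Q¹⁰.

Q = I + N where N = [[0, −2], [0, 0]] is strictly upper-triangular, so N² = 0.
(I + N)¹⁰ = I + 10·N = [[1, −20], [0, 1]].

[[1, −20], [0, 1]]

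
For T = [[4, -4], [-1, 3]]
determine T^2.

[[20, -28], [-7, 13]]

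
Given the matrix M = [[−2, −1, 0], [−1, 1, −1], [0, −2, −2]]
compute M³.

[[−11, −6, −3], [−6, 1, −6], [−6, −12, −14]]

M² = [[5, 1, 1], [1, 4, 1], [2, 2, 6]]
M³ = [[−11, −6, −3], [−6, 1, −6], [−6, −12, −14]]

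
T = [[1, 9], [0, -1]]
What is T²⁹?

[[1, 9], [0, -1]]

T² = I (check: tr T = 0 and det T = -1), so T²⁹ = T since 29 is odd.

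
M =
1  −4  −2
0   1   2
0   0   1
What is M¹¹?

[[1, −44, −462], [0, 1, 22], [0, 0, 1]]

M = I + N where N = [[0, −4, −2], [0, 0, 2], [0, 0, 0]] is strictly upper-triangular, so N³ = 0.
(I + N)¹¹ = I + 11·N + 55·N² = [[1, −44, −462], [0, 1, 22], [0, 0, 1]].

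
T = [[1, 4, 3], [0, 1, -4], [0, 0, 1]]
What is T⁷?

[[1, 28, -315], [0, 1, -28], [0, 0, 1]]

T = I + N where N = [[0, 4, 3], [0, 0, -4], [0, 0, 0]] is strictly upper-triangular, so N³ = 0.
(I + N)⁷ = I + 7·N + 21·N² = [[1, 28, -315], [0, 1, -28], [0, 0, 1]].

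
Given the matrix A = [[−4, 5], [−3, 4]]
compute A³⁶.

[[1, 0], [0, 1]]

A² = I (check: tr A = 0 and det A = −1), so A³⁶ = I since 36 is even.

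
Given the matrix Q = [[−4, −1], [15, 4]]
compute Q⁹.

Q² = I (check: tr Q = 0 and det Q = −1), so Q⁹ = Q since 9 is odd.

[[−4, −1], [15, 4]]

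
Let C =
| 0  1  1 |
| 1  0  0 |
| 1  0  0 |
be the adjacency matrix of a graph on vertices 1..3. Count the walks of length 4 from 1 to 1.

4

The number of length-4 walks from vertex 1 to vertex 1 is entry (1,1) of C^4, where C is the adjacency matrix.
C^2 = [[2, 0, 0], [0, 1, 1], [0, 1, 1]]
C^3 = [[0, 2, 2], [2, 0, 0], [2, 0, 0]]
C^4 = [[4, 0, 0], [0, 2, 2], [0, 2, 2]]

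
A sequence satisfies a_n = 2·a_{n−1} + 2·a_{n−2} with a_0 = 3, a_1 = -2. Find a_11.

With companion matrix B = [[2, 2], [1, 0]], [a_n, a_{n−1}]ᵀ = B·[a_{n−1}, a_{n−2}]ᵀ, so [a_11, a_10]ᵀ = B^10·[a_1, a_0]ᵀ.
B^10 = [[18272, 13376], [6688, 4896]], giving [a_11, a_10]ᵀ = [[3584], [1312]].

3584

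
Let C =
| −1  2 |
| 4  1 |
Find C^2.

[[9, 0], [0, 9]]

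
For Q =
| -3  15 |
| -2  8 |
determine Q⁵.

[[-1023, 3165], [-422, 1298]]

tr Q = 5 and det Q = 6, so the characteristic polynomial is λ² − (5)λ + (6) with roots 3 and 2.
Eigenvectors give P = [[-5, 3], [-2, 1]] with P⁻¹ = [[1, -3], [2, -5]], and Q = P·diag(3, 2)·P⁻¹.
Then Q⁵ = P·diag(243, 32)·P⁻¹ = [[-1215, 96], [-486, 32]] · [[1, -3], [2, -5]] = [[-1023, 3165], [-422, 1298]].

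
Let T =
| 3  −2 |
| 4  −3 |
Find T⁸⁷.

T² = I (check: tr T = 0 and det T = −1), so T⁸⁷ = T since 87 is odd.

[[3, −2], [4, −3]]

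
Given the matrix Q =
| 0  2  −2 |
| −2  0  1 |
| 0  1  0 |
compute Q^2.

[[−4, −2, 2], [0, −3, 4], [−2, 0, 1]]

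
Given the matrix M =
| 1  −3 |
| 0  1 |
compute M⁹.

M = I + N where N = [[0, −3], [0, 0]] is strictly upper-triangular, so N² = 0.
(I + N)⁹ = I + 9·N = [[1, −27], [0, 1]].

[[1, −27], [0, 1]]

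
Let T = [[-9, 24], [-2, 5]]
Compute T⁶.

tr T = -4 and det T = 3, so the characteristic polynomial is λ² − (-4)λ + (3) with roots -1 and -3.
Eigenvectors give P = [[3, 4], [1, 1]] with P⁻¹ = [[-1, 4], [1, -3]], and T = P·diag(-1, -3)·P⁻¹.
Then T⁶ = P·diag(1, 729)·P⁻¹ = [[3, 2916], [1, 729]] · [[-1, 4], [1, -3]] = [[2913, -8736], [728, -2183]].

[[2913, -8736], [728, -2183]]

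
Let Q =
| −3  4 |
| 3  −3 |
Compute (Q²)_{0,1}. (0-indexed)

−24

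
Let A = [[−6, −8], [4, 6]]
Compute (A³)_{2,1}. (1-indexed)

16

tr A = 0 and det A = −4, so the characteristic polynomial is λ² − (0)λ + (−4) with roots 2 and −2.
Eigenvectors give P = [[−1, 2], [1, −1]] with P⁻¹ = [[1, 2], [1, 1]], and A = P·diag(2, −2)·P⁻¹.
Then A³ = P·diag(8, −8)·P⁻¹ = [[−8, −16], [8, 8]] · [[1, 2], [1, 1]] = [[−24, −32], [16, 24]].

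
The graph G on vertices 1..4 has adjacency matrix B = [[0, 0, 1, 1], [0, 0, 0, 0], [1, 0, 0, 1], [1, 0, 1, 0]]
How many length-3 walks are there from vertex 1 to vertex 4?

The number of length-3 walks from vertex 1 to vertex 4 is entry (1,4) of B^3, where B is the adjacency matrix.
B^2 = [[2, 0, 1, 1], [0, 0, 0, 0], [1, 0, 2, 1], [1, 0, 1, 2]]
B^3 = [[2, 0, 3, 3], [0, 0, 0, 0], [3, 0, 2, 3], [3, 0, 3, 2]]

3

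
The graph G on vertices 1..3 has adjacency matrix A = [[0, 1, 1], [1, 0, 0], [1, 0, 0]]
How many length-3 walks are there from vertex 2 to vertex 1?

2

The number of length-3 walks from vertex 2 to vertex 1 is entry (2,1) of A^3, where A is the adjacency matrix.
A^2 = [[2, 0, 0], [0, 1, 1], [0, 1, 1]]
A^3 = [[0, 2, 2], [2, 0, 0], [2, 0, 0]]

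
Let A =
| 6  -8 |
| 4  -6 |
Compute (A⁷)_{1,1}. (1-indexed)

tr A = 0 and det A = -4, so the characteristic polynomial is λ² − (0)λ + (-4) with roots -2 and 2.
Eigenvectors give P = [[1, 2], [1, 1]] with P⁻¹ = [[-1, 2], [1, -1]], and A = P·diag(-2, 2)·P⁻¹.
Then A⁷ = P·diag(-128, 128)·P⁻¹ = [[-128, 256], [-128, 128]] · [[-1, 2], [1, -1]] = [[384, -512], [256, -384]].

384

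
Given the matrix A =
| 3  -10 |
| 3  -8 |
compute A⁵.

tr A = -5 and det A = 6, so the characteristic polynomial is λ² − (-5)λ + (6) with roots -3 and -2.
Eigenvectors give P = [[-5, 2], [-3, 1]] with P⁻¹ = [[1, -2], [3, -5]], and A = P·diag(-3, -2)·P⁻¹.
Then A⁵ = P·diag(-243, -32)·P⁻¹ = [[1215, -64], [729, -32]] · [[1, -2], [3, -5]] = [[1023, -2110], [633, -1298]].

[[1023, -2110], [633, -1298]]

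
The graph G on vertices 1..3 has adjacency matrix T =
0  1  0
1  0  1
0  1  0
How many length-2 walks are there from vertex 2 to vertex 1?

The number of length-2 walks from vertex 2 to vertex 1 is entry (2,1) of T^2, where T is the adjacency matrix.
T^2 = [[1, 0, 1], [0, 2, 0], [1, 0, 1]]

0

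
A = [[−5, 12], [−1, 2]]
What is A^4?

[[61, −180], [15, −44]]

tr A = −3 and det A = 2, so the characteristic polynomial is λ² − (−3)λ + (2) with roots −1 and −2.
Eigenvectors give P = [[−3, 4], [−1, 1]] with P⁻¹ = [[1, −4], [1, −3]], and A = P·diag(−1, −2)·P⁻¹.
Then A^4 = P·diag(1, 16)·P⁻¹ = [[−3, 64], [−1, 16]] · [[1, −4], [1, −3]] = [[61, −180], [15, −44]].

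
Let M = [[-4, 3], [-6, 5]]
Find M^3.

[[-10, 9], [-18, 17]]

tr M = 1 and det M = -2, so the characteristic polynomial is λ² − (1)λ + (-2) with roots 2 and -1.
Eigenvectors give P = [[1, -1], [2, -1]] with P⁻¹ = [[-1, 1], [-2, 1]], and M = P·diag(2, -1)·P⁻¹.
Then M^3 = P·diag(8, -1)·P⁻¹ = [[8, 1], [16, 1]] · [[-1, 1], [-2, 1]] = [[-10, 9], [-18, 17]].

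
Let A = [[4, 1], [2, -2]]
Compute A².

[[18, 2], [4, 6]]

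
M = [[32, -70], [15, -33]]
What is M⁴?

tr M = -1 and det M = -6, so the characteristic polynomial is λ² − (-1)λ + (-6) with roots 2 and -3.
Eigenvectors give P = [[7, 2], [3, 1]] with P⁻¹ = [[1, -2], [-3, 7]], and M = P·diag(2, -3)·P⁻¹.
Then M⁴ = P·diag(16, 81)·P⁻¹ = [[112, 162], [48, 81]] · [[1, -2], [-3, 7]] = [[-374, 910], [-195, 471]].

[[-374, 910], [-195, 471]]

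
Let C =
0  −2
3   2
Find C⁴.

C² = [[−6, −4], [6, −2]]
C³ = [[−12, 4], [−6, −16]]
C⁴ = [[12, 32], [−48, −20]]

[[12, 32], [−48, −20]]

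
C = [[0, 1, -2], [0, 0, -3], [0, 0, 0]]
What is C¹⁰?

[[0, 0, 0], [0, 0, 0], [0, 0, 0]]

C is strictly triangular, hence nilpotent: C³ = 0, so C¹⁰ = 0.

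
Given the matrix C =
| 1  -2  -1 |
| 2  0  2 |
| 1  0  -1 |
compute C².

[[-4, -2, -4], [4, -4, -4], [0, -2, 0]]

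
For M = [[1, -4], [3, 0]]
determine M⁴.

M² = [[-11, -4], [3, -12]]
M³ = [[-23, 44], [-33, -12]]
M⁴ = [[109, 92], [-69, 132]]

[[109, 92], [-69, 132]]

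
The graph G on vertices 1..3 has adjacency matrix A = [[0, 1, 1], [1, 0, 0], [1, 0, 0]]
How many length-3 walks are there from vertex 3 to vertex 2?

The number of length-3 walks from vertex 3 to vertex 2 is entry (3,2) of A^3, where A is the adjacency matrix.
A^2 = [[2, 0, 0], [0, 1, 1], [0, 1, 1]]
A^3 = [[0, 2, 2], [2, 0, 0], [2, 0, 0]]

0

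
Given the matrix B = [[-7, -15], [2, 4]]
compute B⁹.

[[-3067, -7665], [1022, 2554]]

tr B = -3 and det B = 2, so the characteristic polynomial is λ² − (-3)λ + (2) with roots -1 and -2.
Eigenvectors give P = [[5, 3], [-2, -1]] with P⁻¹ = [[-1, -3], [2, 5]], and B = P·diag(-1, -2)·P⁻¹.
Then B⁹ = P·diag(-1, -512)·P⁻¹ = [[-5, -1536], [2, 512]] · [[-1, -3], [2, 5]] = [[-3067, -7665], [1022, 2554]].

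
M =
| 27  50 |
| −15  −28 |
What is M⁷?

[[11703, 23150], [−6945, −13762]]

tr M = −1 and det M = −6, so the characteristic polynomial is λ² − (−1)λ + (−6) with roots −3 and 2.
Eigenvectors give P = [[−5, −2], [3, 1]] with P⁻¹ = [[1, 2], [−3, −5]], and M = P·diag(−3, 2)·P⁻¹.
Then M⁷ = P·diag(−2187, 128)·P⁻¹ = [[10935, −256], [−6561, 128]] · [[1, 2], [−3, −5]] = [[11703, 23150], [−6945, −13762]].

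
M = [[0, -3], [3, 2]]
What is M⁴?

[[45, 84], [-84, -11]]

M² = [[-9, -6], [6, -5]]
M³ = [[-18, 15], [-15, -28]]
M⁴ = [[45, 84], [-84, -11]]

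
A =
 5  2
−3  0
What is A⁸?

tr A = 5 and det A = 6, so the characteristic polynomial is λ² − (5)λ + (6) with roots 3 and 2.
Eigenvectors give P = [[−1, −2], [1, 3]] with P⁻¹ = [[−3, −2], [1, 1]], and A = P·diag(3, 2)·P⁻¹.
Then A⁸ = P·diag(6561, 256)·P⁻¹ = [[−6561, −512], [6561, 768]] · [[−3, −2], [1, 1]] = [[19171, 12610], [−18915, −12354]].

[[19171, 12610], [−18915, −12354]]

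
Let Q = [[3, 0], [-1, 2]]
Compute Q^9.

tr Q = 5 and det Q = 6, so the characteristic polynomial is λ² − (5)λ + (6) with roots 3 and 2.
Eigenvectors give P = [[-1, 0], [1, 1]] with P⁻¹ = [[-1, 0], [1, 1]], and Q = P·diag(3, 2)·P⁻¹.
Then Q^9 = P·diag(19683, 512)·P⁻¹ = [[-19683, 0], [19683, 512]] · [[-1, 0], [1, 1]] = [[19683, 0], [-19171, 512]].

[[19683, 0], [-19171, 512]]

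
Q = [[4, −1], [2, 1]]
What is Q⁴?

tr Q = 5 and det Q = 6, so the characteristic polynomial is λ² − (5)λ + (6) with roots 3 and 2.
Eigenvectors give P = [[1, −1], [1, −2]] with P⁻¹ = [[2, −1], [1, −1]], and Q = P·diag(3, 2)·P⁻¹.
Then Q⁴ = P·diag(81, 16)·P⁻¹ = [[81, −16], [81, −32]] · [[2, −1], [1, −1]] = [[146, −65], [130, −49]].

[[146, −65], [130, −49]]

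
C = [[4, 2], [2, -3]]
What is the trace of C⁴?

577

C² = [[20, 2], [2, 13]]
C³ = [[84, 34], [34, -35]]
C⁴ = [[404, 66], [66, 173]]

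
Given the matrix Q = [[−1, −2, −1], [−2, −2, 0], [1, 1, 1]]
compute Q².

[[4, 5, 0], [6, 8, 2], [−2, −3, 0]]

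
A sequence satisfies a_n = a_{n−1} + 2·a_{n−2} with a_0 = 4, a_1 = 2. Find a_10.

2050

With companion matrix M = [[1, 2], [1, 0]], [a_n, a_{n−1}]ᵀ = M·[a_{n−1}, a_{n−2}]ᵀ, so [a_10, a_9]ᵀ = M^9·[a_1, a_0]ᵀ.
M^9 = [[341, 342], [171, 170]], giving [a_10, a_9]ᵀ = [[2050], [1022]].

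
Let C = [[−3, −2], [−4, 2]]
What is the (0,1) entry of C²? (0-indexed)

2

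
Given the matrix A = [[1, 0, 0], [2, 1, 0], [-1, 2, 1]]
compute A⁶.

[[1, 0, 0], [12, 1, 0], [54, 12, 1]]

A = I + N where N = [[0, 0, 0], [2, 0, 0], [-1, 2, 0]] is strictly lower-triangular, so N³ = 0.
(I + N)⁶ = I + 6·N + 15·N² = [[1, 0, 0], [12, 1, 0], [54, 12, 1]].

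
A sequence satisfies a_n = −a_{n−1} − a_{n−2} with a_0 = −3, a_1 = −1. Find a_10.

With companion matrix Q = [[−1, −1], [1, 0]], [a_n, a_{n−1}]ᵀ = Q·[a_{n−1}, a_{n−2}]ᵀ, so [a_10, a_9]ᵀ = Q^9·[a_1, a_0]ᵀ.
Q^9 = [[1, 0], [0, 1]], giving [a_10, a_9]ᵀ = [[−1], [−3]].

−1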